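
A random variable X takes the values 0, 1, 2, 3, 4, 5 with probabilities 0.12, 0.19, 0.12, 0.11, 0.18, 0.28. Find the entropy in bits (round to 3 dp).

H = −Σ pᵢ log₂ pᵢ.
−0.12·log₂(0.12) = 0.3671
−0.19·log₂(0.19) = 0.4552
−0.12·log₂(0.12) = 0.3671
−0.11·log₂(0.11) = 0.3503
−0.18·log₂(0.18) = 0.4453
−0.28·log₂(0.28) = 0.5142
Sum ≈ 2.4992 → 2.499 bits.

2.499 bits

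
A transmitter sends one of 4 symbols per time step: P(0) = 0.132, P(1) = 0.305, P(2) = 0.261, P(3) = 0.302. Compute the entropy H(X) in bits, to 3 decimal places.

H = −Σ pᵢ log₂ pᵢ.
−0.132·log₂(0.132) = 0.3856
−0.305·log₂(0.305) = 0.5225
−0.261·log₂(0.261) = 0.5058
−0.302·log₂(0.302) = 0.5217
Sum ≈ 1.9356 → 1.936 bits.

1.936 bits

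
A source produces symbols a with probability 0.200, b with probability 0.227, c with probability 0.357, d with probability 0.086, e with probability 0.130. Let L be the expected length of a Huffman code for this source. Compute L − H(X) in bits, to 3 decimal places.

Entropy H = −Σ p log₂ p ≈ 2.1675 bits.
Huffman merges: 43/500+13/100→27/125; 1/5+27/125→52/125; 227/1000+357/1000→73/125; 52/125+73/125→1. L = 277/125 ≈ 2.2160.
L − H = 2.2160 − 2.1675 = 0.048 bits.

0.048 bits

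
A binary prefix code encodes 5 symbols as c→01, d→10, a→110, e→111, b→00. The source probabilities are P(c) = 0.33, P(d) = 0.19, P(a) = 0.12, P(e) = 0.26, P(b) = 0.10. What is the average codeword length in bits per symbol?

L̄ = Σ pᵢ·ℓᵢ = 0.33·2 + 0.19·2 + 0.12·3 + 0.26·3 + 0.10·2 = 2.38 bits/symbol.

2.38 bits/symbol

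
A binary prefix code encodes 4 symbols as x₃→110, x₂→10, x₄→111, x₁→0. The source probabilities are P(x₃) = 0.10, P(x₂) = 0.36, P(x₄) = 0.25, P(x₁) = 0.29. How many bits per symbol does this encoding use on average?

L̄ = Σ pᵢ·ℓᵢ = 0.10·3 + 0.36·2 + 0.25·3 + 0.29·1 = 2.06 bits/symbol.

2.06 bits/symbol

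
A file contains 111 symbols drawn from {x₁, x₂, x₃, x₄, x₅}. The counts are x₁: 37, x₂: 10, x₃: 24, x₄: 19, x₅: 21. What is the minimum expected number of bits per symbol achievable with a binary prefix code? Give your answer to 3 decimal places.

Probabilities are the counts divided by 111.
Repeatedly combine the two least-probable nodes; the expected code length is the sum of the merged weights.
merge 10/111 + 19/111 → 29/111
merge 7/37 + 8/37 → 15/37
merge 29/111 + 1/3 → 22/37
merge 15/37 + 22/37 → 1
L = 29/111 + 15/37 + 22/37 + 1 = 251/111 ≈ 2.261 bits/symbol.

2.261 bits/symbol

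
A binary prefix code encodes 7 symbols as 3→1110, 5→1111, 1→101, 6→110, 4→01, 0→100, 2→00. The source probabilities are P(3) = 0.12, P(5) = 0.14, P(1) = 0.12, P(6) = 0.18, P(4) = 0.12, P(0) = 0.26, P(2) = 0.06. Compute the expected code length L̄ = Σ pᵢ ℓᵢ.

3.08 bits/symbol

L̄ = Σ pᵢ·ℓᵢ = 0.12·4 + 0.14·4 + 0.12·3 + 0.18·3 + 0.12·2 + 0.26·3 + 0.06·2 = 3.08 bits/symbol.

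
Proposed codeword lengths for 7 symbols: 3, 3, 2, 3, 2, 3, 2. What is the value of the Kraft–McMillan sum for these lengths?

With common denominator 2^3 = 8: Σ 2^(−ℓᵢ) = 1/8 + 1/8 + 2/8 + 1/8 + 2/8 + 1/8 + 2/8 = 10/8 = 1.25.

1.25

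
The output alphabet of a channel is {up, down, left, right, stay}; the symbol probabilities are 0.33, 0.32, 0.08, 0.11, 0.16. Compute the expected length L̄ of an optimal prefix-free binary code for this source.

2.19 bits/symbol

Repeatedly combine the two least-probable nodes; the expected code length is the sum of the merged weights.
merge 2/25 + 11/100 → 19/100
merge 4/25 + 19/100 → 7/20
merge 8/25 + 33/100 → 13/20
merge 7/20 + 13/20 → 1
L = 19/100 + 7/20 + 13/20 + 1 = 219/100 = 2.19 bits/symbol.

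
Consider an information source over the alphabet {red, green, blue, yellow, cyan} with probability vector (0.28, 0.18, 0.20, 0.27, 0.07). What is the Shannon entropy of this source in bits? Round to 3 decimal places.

2.202 bits

H = −Σ pᵢ log₂ pᵢ.
−0.28·log₂(0.28) = 0.5142
−0.18·log₂(0.18) = 0.4453
−0.20·log₂(0.20) = 0.4644
−0.27·log₂(0.27) = 0.5100
−0.07·log₂(0.07) = 0.2686
Sum ≈ 2.2025 → 2.202 bits.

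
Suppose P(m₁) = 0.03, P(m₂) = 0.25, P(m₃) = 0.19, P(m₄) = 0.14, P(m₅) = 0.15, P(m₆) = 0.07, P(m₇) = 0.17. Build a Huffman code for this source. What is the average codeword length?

Repeatedly combine the two least-probable nodes; the expected code length is the sum of the merged weights.
merge 3/100 + 7/100 → 1/10
merge 1/10 + 7/50 → 6/25
merge 3/20 + 17/100 → 8/25
merge 19/100 + 6/25 → 43/100
merge 1/4 + 8/25 → 57/100
merge 43/100 + 57/100 → 1
L = 1/10 + 6/25 + 8/25 + 43/100 + 57/100 + 1 = 133/50 = 2.66 bits/symbol.

2.66 bits/symbol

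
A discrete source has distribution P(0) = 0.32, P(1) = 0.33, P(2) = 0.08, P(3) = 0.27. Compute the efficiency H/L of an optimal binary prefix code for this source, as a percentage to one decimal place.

Entropy H = −Σ p log₂ p ≈ 1.8554 bits.
Huffman merges: 2/25+27/100→7/20; 8/25+33/100→13/20; 7/20+13/20→1. L = 2 ≈ 2.0000.
Efficiency = H/L = 1.8554/2.0000 = 92.8%.

92.8%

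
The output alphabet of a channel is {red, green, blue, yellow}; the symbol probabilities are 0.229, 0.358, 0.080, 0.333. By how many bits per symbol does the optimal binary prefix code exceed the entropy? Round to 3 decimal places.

0.114 bits

Entropy H = −Σ p log₂ p ≈ 1.8373 bits.
Huffman merges: 2/25+229/1000→309/1000; 309/1000+333/1000→321/500; 179/500+321/500→1. L = 1951/1000 ≈ 1.9510.
L − H = 1.9510 − 1.8373 = 0.114 bits.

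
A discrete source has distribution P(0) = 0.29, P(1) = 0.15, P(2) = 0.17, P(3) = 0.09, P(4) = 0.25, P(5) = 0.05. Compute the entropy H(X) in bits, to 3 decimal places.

2.392 bits

H = −Σ pᵢ log₂ pᵢ.
−0.29·log₂(0.29) = 0.5179
−0.15·log₂(0.15) = 0.4105
−0.17·log₂(0.17) = 0.4346
−0.09·log₂(0.09) = 0.3127
−0.25·log₂(0.25) = 0.5000
−0.05·log₂(0.05) = 0.2161
Sum ≈ 2.3918 → 2.392 bits.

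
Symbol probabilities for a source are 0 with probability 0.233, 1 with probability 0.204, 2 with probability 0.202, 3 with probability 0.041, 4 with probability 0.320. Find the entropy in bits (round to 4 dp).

2.1386 bits

H = −Σ pᵢ log₂ pᵢ.
−0.233·log₂(0.233) = 0.4897
−0.204·log₂(0.204) = 0.4678
−0.202·log₂(0.202) = 0.4661
−0.041·log₂(0.041) = 0.1889
−0.320·log₂(0.320) = 0.5260
Sum ≈ 2.1386 → 2.1386 bits.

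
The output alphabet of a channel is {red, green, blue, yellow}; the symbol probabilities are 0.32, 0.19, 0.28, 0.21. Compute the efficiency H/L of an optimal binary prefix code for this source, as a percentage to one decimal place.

98.4%

Entropy H = −Σ p log₂ p ≈ 1.9683 bits.
Huffman merges: 19/100+21/100→2/5; 7/25+8/25→3/5; 2/5+3/5→1. L = 2 ≈ 2.0000.
Efficiency = H/L = 1.9683/2.0000 = 98.4%.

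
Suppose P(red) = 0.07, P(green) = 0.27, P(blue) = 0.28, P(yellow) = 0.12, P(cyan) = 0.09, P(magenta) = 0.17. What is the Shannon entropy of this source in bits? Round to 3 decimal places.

2.407 bits

H = −Σ pᵢ log₂ pᵢ.
−0.07·log₂(0.07) = 0.2686
−0.27·log₂(0.27) = 0.5100
−0.28·log₂(0.28) = 0.5142
−0.12·log₂(0.12) = 0.3671
−0.09·log₂(0.09) = 0.3127
−0.17·log₂(0.17) = 0.4346
Sum ≈ 2.4071 → 2.407 bits.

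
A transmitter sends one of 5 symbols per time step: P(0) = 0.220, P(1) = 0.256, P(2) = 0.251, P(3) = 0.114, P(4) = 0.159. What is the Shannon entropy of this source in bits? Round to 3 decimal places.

2.263 bits

H = −Σ pᵢ log₂ pᵢ.
−0.220·log₂(0.220) = 0.4806
−0.256·log₂(0.256) = 0.5032
−0.251·log₂(0.251) = 0.5006
−0.114·log₂(0.114) = 0.3571
−0.159·log₂(0.159) = 0.4218
Sum ≈ 2.2633 → 2.263 bits.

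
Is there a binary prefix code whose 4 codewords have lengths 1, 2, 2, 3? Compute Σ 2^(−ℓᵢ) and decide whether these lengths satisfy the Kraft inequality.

1.125; no

With common denominator 2^3 = 8: Σ 2^(−ℓᵢ) = 4/8 + 2/8 + 2/8 + 1/8 = 9/8 = 1.125.
Kraft's inequality requires Σ ≤ 1; here Σ = 1.125 > 1, so no such prefix code exists.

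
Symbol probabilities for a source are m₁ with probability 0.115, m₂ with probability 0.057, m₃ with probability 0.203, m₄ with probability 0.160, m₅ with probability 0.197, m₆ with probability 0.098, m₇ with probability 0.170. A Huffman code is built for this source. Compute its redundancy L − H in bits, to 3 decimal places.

Entropy H = −Σ p log₂ p ≈ 2.7091 bits.
Huffman merges: 57/1000+49/500→31/200; 23/200+31/200→27/100; 4/25+17/100→33/100; 197/1000+203/1000→2/5; 27/100+33/100→3/5; 2/5+3/5→1. L = 551/200 ≈ 2.7550.
L − H = 2.7550 − 2.7091 = 0.046 bits.

0.046 bits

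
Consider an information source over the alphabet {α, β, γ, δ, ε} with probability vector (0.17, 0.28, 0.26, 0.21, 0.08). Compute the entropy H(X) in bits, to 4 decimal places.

H = −Σ pᵢ log₂ pᵢ.
−0.17·log₂(0.17) = 0.4346
−0.28·log₂(0.28) = 0.5142
−0.26·log₂(0.26) = 0.5053
−0.21·log₂(0.21) = 0.4728
−0.08·log₂(0.08) = 0.2915
Sum ≈ 2.2184 → 2.2184 bits.

2.2184 bits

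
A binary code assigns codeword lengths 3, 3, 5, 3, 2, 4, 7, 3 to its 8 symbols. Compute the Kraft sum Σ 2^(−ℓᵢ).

With common denominator 2^7 = 128: Σ 2^(−ℓᵢ) = 16/128 + 16/128 + 4/128 + 16/128 + 32/128 + 8/128 + 1/128 + 16/128 = 109/128 = 0.8515625.

0.8515625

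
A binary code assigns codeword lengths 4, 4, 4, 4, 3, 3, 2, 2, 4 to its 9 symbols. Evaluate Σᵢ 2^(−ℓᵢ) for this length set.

1.0625

With common denominator 2^4 = 16: Σ 2^(−ℓᵢ) = 1/16 + 1/16 + 1/16 + 1/16 + 2/16 + 2/16 + 4/16 + 4/16 + 1/16 = 17/16 = 1.0625.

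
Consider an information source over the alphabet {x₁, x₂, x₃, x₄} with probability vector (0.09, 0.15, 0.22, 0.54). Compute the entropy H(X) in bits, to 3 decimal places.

1.684 bits

H = −Σ pᵢ log₂ pᵢ.
−0.09·log₂(0.09) = 0.3127
−0.15·log₂(0.15) = 0.4105
−0.22·log₂(0.22) = 0.4806
−0.54·log₂(0.54) = 0.4800
Sum ≈ 1.6838 → 1.684 bits.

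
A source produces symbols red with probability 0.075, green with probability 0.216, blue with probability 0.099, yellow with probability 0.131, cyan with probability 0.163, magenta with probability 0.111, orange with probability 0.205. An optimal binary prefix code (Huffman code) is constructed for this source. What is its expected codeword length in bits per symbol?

2.753 bits/symbol

Repeatedly combine the two least-probable nodes; the expected code length is the sum of the merged weights.
merge 3/40 + 99/1000 → 87/500
merge 111/1000 + 131/1000 → 121/500
merge 163/1000 + 87/500 → 337/1000
merge 41/200 + 27/125 → 421/1000
merge 121/500 + 337/1000 → 579/1000
merge 421/1000 + 579/1000 → 1
L = 87/500 + 121/500 + 337/1000 + 421/1000 + 579/1000 + 1 = 2753/1000 = 2.753 bits/symbol.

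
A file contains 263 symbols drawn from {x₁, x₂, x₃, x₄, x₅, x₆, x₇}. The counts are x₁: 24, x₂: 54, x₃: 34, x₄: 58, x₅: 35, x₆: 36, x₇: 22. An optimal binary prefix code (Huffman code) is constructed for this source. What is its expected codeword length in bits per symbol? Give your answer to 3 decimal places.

Probabilities are the counts divided by 263.
Repeatedly combine the two least-probable nodes; the expected code length is the sum of the merged weights.
merge 22/263 + 24/263 → 46/263
merge 34/263 + 35/263 → 69/263
merge 36/263 + 46/263 → 82/263
merge 54/263 + 58/263 → 112/263
merge 69/263 + 82/263 → 151/263
merge 112/263 + 151/263 → 1
L = 46/263 + 69/263 + 82/263 + 112/263 + 151/263 + 1 = 723/263 ≈ 2.749 bits/symbol.

2.749 bits/symbol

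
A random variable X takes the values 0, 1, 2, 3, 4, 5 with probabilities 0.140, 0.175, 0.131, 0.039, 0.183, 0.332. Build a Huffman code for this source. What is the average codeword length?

Repeatedly combine the two least-probable nodes; the expected code length is the sum of the merged weights.
merge 39/1000 + 131/1000 → 17/100
merge 7/50 + 17/100 → 31/100
merge 7/40 + 183/1000 → 179/500
merge 31/100 + 83/250 → 321/500
merge 179/500 + 321/500 → 1
L = 17/100 + 31/100 + 179/500 + 321/500 + 1 = 62/25 = 2.48 bits/symbol.

2.48 bits/symbol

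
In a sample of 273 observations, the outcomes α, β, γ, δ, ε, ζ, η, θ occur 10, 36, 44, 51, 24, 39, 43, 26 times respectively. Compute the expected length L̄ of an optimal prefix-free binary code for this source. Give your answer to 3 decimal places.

Probabilities are the counts divided by 273.
Repeatedly combine the two least-probable nodes; the expected code length is the sum of the merged weights.
merge 10/273 + 8/91 → 34/273
merge 2/21 + 34/273 → 20/91
merge 12/91 + 1/7 → 25/91
merge 43/273 + 44/273 → 29/91
merge 17/91 + 20/91 → 37/91
merge 25/91 + 29/91 → 54/91
merge 37/91 + 54/91 → 1
L = 34/273 + 20/91 + 25/91 + 29/91 + 37/91 + 54/91 + 1 = 802/273 ≈ 2.938 bits/symbol.

2.938 bits/symbol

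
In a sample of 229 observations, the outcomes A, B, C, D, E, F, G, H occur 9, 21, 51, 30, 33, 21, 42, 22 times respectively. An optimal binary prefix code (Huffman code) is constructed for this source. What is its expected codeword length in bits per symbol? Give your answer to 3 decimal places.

Probabilities are the counts divided by 229.
Repeatedly combine the two least-probable nodes; the expected code length is the sum of the merged weights.
merge 9/229 + 21/229 → 30/229
merge 21/229 + 22/229 → 43/229
merge 30/229 + 30/229 → 60/229
merge 33/229 + 42/229 → 75/229
merge 43/229 + 51/229 → 94/229
merge 60/229 + 75/229 → 135/229
merge 94/229 + 135/229 → 1
L = 30/229 + 43/229 + 60/229 + 75/229 + 94/229 + 135/229 + 1 = 666/229 ≈ 2.908 bits/symbol.

2.908 bits/symbol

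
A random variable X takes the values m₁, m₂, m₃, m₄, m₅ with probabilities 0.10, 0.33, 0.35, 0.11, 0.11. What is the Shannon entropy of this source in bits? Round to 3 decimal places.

2.091 bits

H = −Σ pᵢ log₂ pᵢ.
−0.10·log₂(0.10) = 0.3322
−0.33·log₂(0.33) = 0.5278
−0.35·log₂(0.35) = 0.5301
−0.11·log₂(0.11) = 0.3503
−0.11·log₂(0.11) = 0.3503
Sum ≈ 2.0907 → 2.091 bits.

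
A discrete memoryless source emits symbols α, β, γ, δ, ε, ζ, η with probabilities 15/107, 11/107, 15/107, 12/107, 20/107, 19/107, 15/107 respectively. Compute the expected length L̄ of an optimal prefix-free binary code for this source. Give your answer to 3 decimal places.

Repeatedly combine the two least-probable nodes; the expected code length is the sum of the merged weights.
merge 11/107 + 12/107 → 23/107
merge 15/107 + 15/107 → 30/107
merge 15/107 + 19/107 → 34/107
merge 20/107 + 23/107 → 43/107
merge 30/107 + 34/107 → 64/107
merge 43/107 + 64/107 → 1
L = 23/107 + 30/107 + 34/107 + 43/107 + 64/107 + 1 = 301/107 ≈ 2.813 bits/symbol.

2.813 bits/symbol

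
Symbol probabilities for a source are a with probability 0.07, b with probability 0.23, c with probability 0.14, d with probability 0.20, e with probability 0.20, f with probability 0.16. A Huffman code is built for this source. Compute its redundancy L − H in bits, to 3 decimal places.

0.065 bits

Entropy H = −Σ p log₂ p ≈ 2.5051 bits.
Huffman merges: 7/100+7/50→21/100; 4/25+1/5→9/25; 1/5+21/100→41/100; 23/100+9/25→59/100; 41/100+59/100→1. L = 257/100 ≈ 2.5700.
L − H = 2.5700 − 2.5051 = 0.065 bits.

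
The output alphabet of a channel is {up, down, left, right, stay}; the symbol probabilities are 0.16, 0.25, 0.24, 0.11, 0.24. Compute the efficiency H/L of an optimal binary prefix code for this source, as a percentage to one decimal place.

Entropy H = −Σ p log₂ p ≈ 2.2616 bits.
Huffman merges: 11/100+4/25→27/100; 6/25+6/25→12/25; 1/4+27/100→13/25; 12/25+13/25→1. L = 227/100 ≈ 2.2700.
Efficiency = H/L = 2.2616/2.2700 = 99.6%.

99.6%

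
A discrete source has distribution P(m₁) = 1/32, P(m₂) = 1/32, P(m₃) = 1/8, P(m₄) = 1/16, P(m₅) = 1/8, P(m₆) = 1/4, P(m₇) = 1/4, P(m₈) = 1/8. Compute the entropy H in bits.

Each probability is a power of 1/2, so log₂(1/p) is an integer.
H = Σ p·log₂(1/p) = 1/32·5 + 1/32·5 + 1/8·3 + 1/16·4 + 1/8·3 + 1/4·2 + 1/4·2 + 1/8·3 = 2.6875 bits.

2.6875 bits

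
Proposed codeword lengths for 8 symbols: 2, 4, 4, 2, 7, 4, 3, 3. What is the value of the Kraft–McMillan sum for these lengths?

With common denominator 2^7 = 128: Σ 2^(−ℓᵢ) = 32/128 + 8/128 + 8/128 + 32/128 + 1/128 + 8/128 + 16/128 + 16/128 = 121/128 = 0.9453125.

0.9453125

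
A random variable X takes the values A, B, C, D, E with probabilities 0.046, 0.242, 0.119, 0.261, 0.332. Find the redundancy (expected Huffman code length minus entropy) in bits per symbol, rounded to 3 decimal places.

Entropy H = −Σ p log₂ p ≈ 2.0991 bits.
Huffman merges: 23/500+119/1000→33/200; 33/200+121/500→407/1000; 261/1000+83/250→593/1000; 407/1000+593/1000→1. L = 433/200 ≈ 2.1650.
L − H = 2.1650 − 2.0991 = 0.066 bits.

0.066 bits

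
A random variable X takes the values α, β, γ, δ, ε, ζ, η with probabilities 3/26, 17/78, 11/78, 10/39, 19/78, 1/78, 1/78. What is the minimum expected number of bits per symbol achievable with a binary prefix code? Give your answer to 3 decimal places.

2.449 bits/symbol

Repeatedly combine the two least-probable nodes; the expected code length is the sum of the merged weights.
merge 1/78 + 1/78 → 1/39
merge 1/39 + 3/26 → 11/78
merge 11/78 + 11/78 → 11/39
merge 17/78 + 19/78 → 6/13
merge 10/39 + 11/39 → 7/13
merge 6/13 + 7/13 → 1
L = 1/39 + 11/78 + 11/39 + 6/13 + 7/13 + 1 = 191/78 ≈ 2.449 bits/symbol.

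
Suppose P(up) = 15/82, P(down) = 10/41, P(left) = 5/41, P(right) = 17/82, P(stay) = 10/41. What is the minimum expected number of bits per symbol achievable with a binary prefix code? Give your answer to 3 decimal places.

Repeatedly combine the two least-probable nodes; the expected code length is the sum of the merged weights.
merge 5/41 + 15/82 → 25/82
merge 17/82 + 10/41 → 37/82
merge 10/41 + 25/82 → 45/82
merge 37/82 + 45/82 → 1
L = 25/82 + 37/82 + 45/82 + 1 = 189/82 ≈ 2.305 bits/symbol.

2.305 bits/symbol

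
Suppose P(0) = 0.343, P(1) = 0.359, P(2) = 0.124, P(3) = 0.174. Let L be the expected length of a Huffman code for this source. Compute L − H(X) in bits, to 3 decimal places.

Entropy H = −Σ p log₂ p ≈ 1.8725 bits.
Huffman merges: 31/250+87/500→149/500; 149/500+343/1000→641/1000; 359/1000+641/1000→1. L = 1939/1000 ≈ 1.9390.
L − H = 1.9390 − 1.8725 = 0.067 bits.

0.067 bits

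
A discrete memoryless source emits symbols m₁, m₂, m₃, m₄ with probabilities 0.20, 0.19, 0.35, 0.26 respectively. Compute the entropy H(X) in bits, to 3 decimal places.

H = −Σ pᵢ log₂ pᵢ.
−0.20·log₂(0.20) = 0.4644
−0.19·log₂(0.19) = 0.4552
−0.35·log₂(0.35) = 0.5301
−0.26·log₂(0.26) = 0.5053
Sum ≈ 1.9550 → 1.955 bits.

1.955 bits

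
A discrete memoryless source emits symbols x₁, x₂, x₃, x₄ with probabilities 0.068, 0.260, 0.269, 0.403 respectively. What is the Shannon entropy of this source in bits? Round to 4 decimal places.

H = −Σ pᵢ log₂ pᵢ.
−0.068·log₂(0.068) = 0.2637
−0.260·log₂(0.260) = 0.5053
−0.269·log₂(0.269) = 0.5096
−0.403·log₂(0.403) = 0.5284
Sum ≈ 1.8070 → 1.8070 bits.

1.8070 bits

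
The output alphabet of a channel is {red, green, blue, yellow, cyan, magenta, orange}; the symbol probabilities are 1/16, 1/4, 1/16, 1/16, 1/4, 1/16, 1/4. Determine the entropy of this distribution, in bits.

Each probability is a power of 1/2, so log₂(1/p) is an integer.
H = Σ p·log₂(1/p) = 1/16·4 + 1/4·2 + 1/16·4 + 1/16·4 + 1/4·2 + 1/16·4 + 1/4·2 = 2.5 bits.

2.5 bits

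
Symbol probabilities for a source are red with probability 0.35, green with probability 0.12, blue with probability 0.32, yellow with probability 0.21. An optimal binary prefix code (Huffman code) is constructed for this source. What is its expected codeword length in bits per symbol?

Repeatedly combine the two least-probable nodes; the expected code length is the sum of the merged weights.
merge 3/25 + 21/100 → 33/100
merge 8/25 + 33/100 → 13/20
merge 7/20 + 13/20 → 1
L = 33/100 + 13/20 + 1 = 99/50 = 1.98 bits/symbol.

1.98 bits/symbol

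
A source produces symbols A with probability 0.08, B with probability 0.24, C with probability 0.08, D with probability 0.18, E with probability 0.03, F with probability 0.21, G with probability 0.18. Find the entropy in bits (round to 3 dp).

H = −Σ pᵢ log₂ pᵢ.
−0.08·log₂(0.08) = 0.2915
−0.24·log₂(0.24) = 0.4941
−0.08·log₂(0.08) = 0.2915
−0.18·log₂(0.18) = 0.4453
−0.03·log₂(0.03) = 0.1518
−0.21·log₂(0.21) = 0.4728
−0.18·log₂(0.18) = 0.4453
Sum ≈ 2.5924 → 2.592 bits.

2.592 bits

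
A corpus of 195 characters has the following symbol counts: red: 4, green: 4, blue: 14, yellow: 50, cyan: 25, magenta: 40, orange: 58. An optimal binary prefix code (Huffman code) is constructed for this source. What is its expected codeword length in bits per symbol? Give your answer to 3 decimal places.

2.395 bits/symbol

Probabilities are the counts divided by 195.
Repeatedly combine the two least-probable nodes; the expected code length is the sum of the merged weights.
merge 4/195 + 4/195 → 8/195
merge 8/195 + 14/195 → 22/195
merge 22/195 + 5/39 → 47/195
merge 8/39 + 47/195 → 29/65
merge 10/39 + 58/195 → 36/65
merge 29/65 + 36/65 → 1
L = 8/195 + 22/195 + 47/195 + 29/65 + 36/65 + 1 = 467/195 ≈ 2.395 bits/symbol.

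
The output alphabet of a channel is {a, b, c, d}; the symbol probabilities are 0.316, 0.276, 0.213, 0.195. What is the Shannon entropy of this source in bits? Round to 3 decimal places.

H = −Σ pᵢ log₂ pᵢ.
−0.316·log₂(0.316) = 0.5252
−0.276·log₂(0.276) = 0.5126
−0.213·log₂(0.213) = 0.4752
−0.195·log₂(0.195) = 0.4599
Sum ≈ 1.9729 → 1.973 bits.

1.973 bits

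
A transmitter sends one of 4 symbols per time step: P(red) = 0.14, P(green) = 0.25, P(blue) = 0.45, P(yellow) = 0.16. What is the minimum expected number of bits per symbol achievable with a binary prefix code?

1.85 bits/symbol

Repeatedly combine the two least-probable nodes; the expected code length is the sum of the merged weights.
merge 7/50 + 4/25 → 3/10
merge 1/4 + 3/10 → 11/20
merge 9/20 + 11/20 → 1
L = 3/10 + 11/20 + 1 = 37/20 = 1.85 bits/symbol.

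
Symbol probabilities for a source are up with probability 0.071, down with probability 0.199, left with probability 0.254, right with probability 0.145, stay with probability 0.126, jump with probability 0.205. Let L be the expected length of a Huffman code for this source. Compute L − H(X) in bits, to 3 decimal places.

0.053 bits

Entropy H = −Σ p log₂ p ≈ 2.4858 bits.
Huffman merges: 71/1000+63/500→197/1000; 29/200+197/1000→171/500; 199/1000+41/200→101/250; 127/500+171/500→149/250; 101/250+149/250→1. L = 2539/1000 ≈ 2.5390.
L − H = 2.5390 − 2.4858 = 0.053 bits.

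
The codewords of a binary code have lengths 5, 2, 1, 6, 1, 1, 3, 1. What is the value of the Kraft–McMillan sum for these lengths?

2.421875

With common denominator 2^6 = 64: Σ 2^(−ℓᵢ) = 2/64 + 16/64 + 32/64 + 1/64 + 32/64 + 32/64 + 8/64 + 32/64 = 155/64 = 2.421875.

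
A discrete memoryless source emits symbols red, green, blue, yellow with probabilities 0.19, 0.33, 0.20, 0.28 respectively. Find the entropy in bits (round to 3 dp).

1.962 bits

H = −Σ pᵢ log₂ pᵢ.
−0.19·log₂(0.19) = 0.4552
−0.33·log₂(0.33) = 0.5278
−0.20·log₂(0.20) = 0.4644
−0.28·log₂(0.28) = 0.5142
Sum ≈ 1.9617 → 1.962 bits.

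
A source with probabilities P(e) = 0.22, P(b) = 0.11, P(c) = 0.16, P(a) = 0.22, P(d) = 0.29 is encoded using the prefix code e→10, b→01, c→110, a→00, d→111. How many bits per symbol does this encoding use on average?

2.45 bits/symbol

L̄ = Σ pᵢ·ℓᵢ = 0.22·2 + 0.11·2 + 0.16·3 + 0.22·2 + 0.29·3 = 2.45 bits/symbol.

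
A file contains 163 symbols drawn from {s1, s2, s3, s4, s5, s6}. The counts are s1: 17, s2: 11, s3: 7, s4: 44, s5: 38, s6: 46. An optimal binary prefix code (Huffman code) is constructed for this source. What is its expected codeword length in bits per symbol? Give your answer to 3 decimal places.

2.325 bits/symbol

Probabilities are the counts divided by 163.
Repeatedly combine the two least-probable nodes; the expected code length is the sum of the merged weights.
merge 7/163 + 11/163 → 18/163
merge 17/163 + 18/163 → 35/163
merge 35/163 + 38/163 → 73/163
merge 44/163 + 46/163 → 90/163
merge 73/163 + 90/163 → 1
L = 18/163 + 35/163 + 73/163 + 90/163 + 1 = 379/163 ≈ 2.325 bits/symbol.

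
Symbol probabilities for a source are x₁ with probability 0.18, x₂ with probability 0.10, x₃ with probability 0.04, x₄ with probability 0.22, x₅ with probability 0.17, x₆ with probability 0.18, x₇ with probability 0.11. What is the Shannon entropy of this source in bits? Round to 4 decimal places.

H = −Σ pᵢ log₂ pᵢ.
−0.18·log₂(0.18) = 0.4453
−0.10·log₂(0.10) = 0.3322
−0.04·log₂(0.04) = 0.1858
−0.22·log₂(0.22) = 0.4806
−0.17·log₂(0.17) = 0.4346
−0.18·log₂(0.18) = 0.4453
−0.11·log₂(0.11) = 0.3503
Sum ≈ 2.6740 → 2.6740 bits.

2.6740 bits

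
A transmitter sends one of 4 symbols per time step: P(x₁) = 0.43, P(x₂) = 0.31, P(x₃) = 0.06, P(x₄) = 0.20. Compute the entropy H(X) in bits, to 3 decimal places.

1.755 bits

H = −Σ pᵢ log₂ pᵢ.
−0.43·log₂(0.43) = 0.5236
−0.31·log₂(0.31) = 0.5238
−0.06·log₂(0.06) = 0.2435
−0.20·log₂(0.20) = 0.4644
Sum ≈ 1.7553 → 1.755 bits.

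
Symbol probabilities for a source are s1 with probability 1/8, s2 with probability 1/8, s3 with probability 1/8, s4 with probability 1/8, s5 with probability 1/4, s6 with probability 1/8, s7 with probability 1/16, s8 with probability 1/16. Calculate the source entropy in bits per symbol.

Each probability is a power of 1/2, so log₂(1/p) is an integer.
H = Σ p·log₂(1/p) = 1/8·3 + 1/8·3 + 1/8·3 + 1/8·3 + 1/4·2 + 1/8·3 + 1/16·4 + 1/16·4 = 2.875 bits.

2.875 bits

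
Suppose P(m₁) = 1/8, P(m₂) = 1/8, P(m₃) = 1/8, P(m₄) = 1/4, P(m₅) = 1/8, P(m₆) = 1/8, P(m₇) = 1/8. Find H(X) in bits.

Each probability is a power of 1/2, so log₂(1/p) is an integer.
H = Σ p·log₂(1/p) = 1/8·3 + 1/8·3 + 1/8·3 + 1/4·2 + 1/8·3 + 1/8·3 + 1/8·3 = 2.75 bits.

2.75 bits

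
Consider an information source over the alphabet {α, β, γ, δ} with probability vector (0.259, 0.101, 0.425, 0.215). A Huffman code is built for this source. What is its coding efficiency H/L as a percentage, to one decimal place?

97.3%

Entropy H = −Σ p log₂ p ≈ 1.8403 bits.
Huffman merges: 101/1000+43/200→79/250; 259/1000+79/250→23/40; 17/40+23/40→1. L = 1891/1000 ≈ 1.8910.
Efficiency = H/L = 1.8403/1.8910 = 97.3%.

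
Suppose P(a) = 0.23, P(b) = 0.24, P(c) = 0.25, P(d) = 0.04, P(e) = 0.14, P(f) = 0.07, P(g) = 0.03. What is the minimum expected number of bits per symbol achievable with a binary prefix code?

Repeatedly combine the two least-probable nodes; the expected code length is the sum of the merged weights.
merge 3/100 + 1/25 → 7/100
merge 7/100 + 7/100 → 7/50
merge 7/50 + 7/50 → 7/25
merge 23/100 + 6/25 → 47/100
merge 1/4 + 7/25 → 53/100
merge 47/100 + 53/100 → 1
L = 7/100 + 7/50 + 7/25 + 47/100 + 53/100 + 1 = 249/100 = 2.49 bits/symbol.

2.49 bits/symbol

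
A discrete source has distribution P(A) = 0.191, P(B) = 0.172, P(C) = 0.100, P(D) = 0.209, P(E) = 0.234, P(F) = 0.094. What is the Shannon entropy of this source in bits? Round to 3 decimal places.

H = −Σ pᵢ log₂ pᵢ.
−0.191·log₂(0.191) = 0.4562
−0.172·log₂(0.172) = 0.4368
−0.100·log₂(0.100) = 0.3322
−0.209·log₂(0.209) = 0.4720
−0.234·log₂(0.234) = 0.4903
−0.094·log₂(0.094) = 0.3207
Sum ≈ 2.5082 → 2.508 bits.

2.508 bits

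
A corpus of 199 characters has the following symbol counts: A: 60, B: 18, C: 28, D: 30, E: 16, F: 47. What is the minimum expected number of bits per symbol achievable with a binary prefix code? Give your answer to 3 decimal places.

2.462 bits/symbol

Probabilities are the counts divided by 199.
Repeatedly combine the two least-probable nodes; the expected code length is the sum of the merged weights.
merge 16/199 + 18/199 → 34/199
merge 28/199 + 30/199 → 58/199
merge 34/199 + 47/199 → 81/199
merge 58/199 + 60/199 → 118/199
merge 81/199 + 118/199 → 1
L = 34/199 + 58/199 + 81/199 + 118/199 + 1 = 490/199 ≈ 2.462 bits/symbol.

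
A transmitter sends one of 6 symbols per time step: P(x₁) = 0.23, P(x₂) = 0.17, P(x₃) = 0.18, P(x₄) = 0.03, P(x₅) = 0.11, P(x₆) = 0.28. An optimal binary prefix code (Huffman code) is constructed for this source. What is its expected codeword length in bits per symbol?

Repeatedly combine the two least-probable nodes; the expected code length is the sum of the merged weights.
merge 3/100 + 11/100 → 7/50
merge 7/50 + 17/100 → 31/100
merge 9/50 + 23/100 → 41/100
merge 7/25 + 31/100 → 59/100
merge 41/100 + 59/100 → 1
L = 7/50 + 31/100 + 41/100 + 59/100 + 1 = 49/20 = 2.45 bits/symbol.

2.45 bits/symbol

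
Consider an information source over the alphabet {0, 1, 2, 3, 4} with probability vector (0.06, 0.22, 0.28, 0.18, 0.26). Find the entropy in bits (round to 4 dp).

2.1889 bits

H = −Σ pᵢ log₂ pᵢ.
−0.06·log₂(0.06) = 0.2435
−0.22·log₂(0.22) = 0.4806
−0.28·log₂(0.28) = 0.5142
−0.18·log₂(0.18) = 0.4453
−0.26·log₂(0.26) = 0.5053
Sum ≈ 2.1889 → 2.1889 bits.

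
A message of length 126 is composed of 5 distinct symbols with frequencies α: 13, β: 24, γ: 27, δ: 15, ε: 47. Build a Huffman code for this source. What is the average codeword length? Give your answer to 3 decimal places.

Probabilities are the counts divided by 126.
Repeatedly combine the two least-probable nodes; the expected code length is the sum of the merged weights.
merge 13/126 + 5/42 → 2/9
merge 4/21 + 3/14 → 17/42
merge 2/9 + 47/126 → 25/42
merge 17/42 + 25/42 → 1
L = 2/9 + 17/42 + 25/42 + 1 = 20/9 ≈ 2.222 bits/symbol.

2.222 bits/symbol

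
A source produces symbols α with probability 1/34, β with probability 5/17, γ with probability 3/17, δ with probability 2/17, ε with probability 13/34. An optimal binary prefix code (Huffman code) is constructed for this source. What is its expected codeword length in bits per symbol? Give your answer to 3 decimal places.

2.088 bits/symbol

Repeatedly combine the two least-probable nodes; the expected code length is the sum of the merged weights.
merge 1/34 + 2/17 → 5/34
merge 5/34 + 3/17 → 11/34
merge 5/17 + 11/34 → 21/34
merge 13/34 + 21/34 → 1
L = 5/34 + 11/34 + 21/34 + 1 = 71/34 ≈ 2.088 bits/symbol.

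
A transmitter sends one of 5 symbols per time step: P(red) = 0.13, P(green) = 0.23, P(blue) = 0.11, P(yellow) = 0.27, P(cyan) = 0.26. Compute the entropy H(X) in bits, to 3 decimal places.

H = −Σ pᵢ log₂ pᵢ.
−0.13·log₂(0.13) = 0.3826
−0.23·log₂(0.23) = 0.4877
−0.11·log₂(0.11) = 0.3503
−0.27·log₂(0.27) = 0.5100
−0.26·log₂(0.26) = 0.5053
Sum ≈ 2.2359 → 2.236 bits.

2.236 bits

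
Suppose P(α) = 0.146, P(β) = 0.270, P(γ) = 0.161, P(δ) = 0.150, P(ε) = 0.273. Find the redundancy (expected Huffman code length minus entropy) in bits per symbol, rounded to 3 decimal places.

0.035 bits

Entropy H = −Σ p log₂ p ≈ 2.2614 bits.
Huffman merges: 73/500+3/20→37/125; 161/1000+27/100→431/1000; 273/1000+37/125→569/1000; 431/1000+569/1000→1. L = 287/125 ≈ 2.2960.
L − H = 2.2960 − 2.2614 = 0.035 bits.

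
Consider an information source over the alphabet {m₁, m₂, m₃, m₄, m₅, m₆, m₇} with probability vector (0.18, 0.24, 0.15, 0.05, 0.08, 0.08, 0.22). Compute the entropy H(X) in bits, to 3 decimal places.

H = −Σ pᵢ log₂ pᵢ.
−0.18·log₂(0.18) = 0.4453
−0.24·log₂(0.24) = 0.4941
−0.15·log₂(0.15) = 0.4105
−0.05·log₂(0.05) = 0.2161
−0.08·log₂(0.08) = 0.2915
−0.08·log₂(0.08) = 0.2915
−0.22·log₂(0.22) = 0.4806
Sum ≈ 2.6297 → 2.630 bits.

2.630 bits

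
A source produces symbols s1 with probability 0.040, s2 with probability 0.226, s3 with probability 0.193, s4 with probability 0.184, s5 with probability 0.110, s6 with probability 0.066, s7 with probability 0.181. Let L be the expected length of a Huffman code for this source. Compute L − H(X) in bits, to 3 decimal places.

0.053 bits

Entropy H = −Σ p log₂ p ≈ 2.6335 bits.
Huffman merges: 1/25+33/500→53/500; 53/500+11/100→27/125; 181/1000+23/125→73/200; 193/1000+27/125→409/1000; 113/500+73/200→591/1000; 409/1000+591/1000→1. L = 2687/1000 ≈ 2.6870.
L − H = 2.6870 − 2.6335 = 0.053 bits.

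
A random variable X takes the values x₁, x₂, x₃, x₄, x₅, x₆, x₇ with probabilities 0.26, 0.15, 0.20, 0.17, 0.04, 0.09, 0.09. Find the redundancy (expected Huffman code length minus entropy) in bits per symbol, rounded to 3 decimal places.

0.044 bits

Entropy H = −Σ p log₂ p ≈ 2.6259 bits.
Huffman merges: 1/25+9/100→13/100; 9/100+13/100→11/50; 3/20+17/100→8/25; 1/5+11/50→21/50; 13/50+8/25→29/50; 21/50+29/50→1. L = 267/100 ≈ 2.6700.
L − H = 2.6700 − 2.6259 = 0.044 bits.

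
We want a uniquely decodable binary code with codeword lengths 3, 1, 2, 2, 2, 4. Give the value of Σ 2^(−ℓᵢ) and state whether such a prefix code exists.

With common denominator 2^4 = 16: Σ 2^(−ℓᵢ) = 2/16 + 8/16 + 4/16 + 4/16 + 4/16 + 1/16 = 23/16 = 1.4375.
Kraft's inequality requires Σ ≤ 1; here Σ = 1.4375 > 1, so no such prefix code exists.

1.4375; no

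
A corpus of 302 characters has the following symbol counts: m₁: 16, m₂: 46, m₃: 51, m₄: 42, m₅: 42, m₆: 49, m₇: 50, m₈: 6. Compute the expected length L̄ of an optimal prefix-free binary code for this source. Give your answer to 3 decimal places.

2.904 bits/symbol

Probabilities are the counts divided by 302.
Repeatedly combine the two least-probable nodes; the expected code length is the sum of the merged weights.
merge 3/151 + 8/151 → 11/151
merge 11/151 + 21/151 → 32/151
merge 21/151 + 23/151 → 44/151
merge 49/302 + 25/151 → 99/302
merge 51/302 + 32/151 → 115/302
merge 44/151 + 99/302 → 187/302
merge 115/302 + 187/302 → 1
L = 11/151 + 32/151 + 44/151 + 99/302 + 115/302 + 187/302 + 1 = 877/302 ≈ 2.904 bits/symbol.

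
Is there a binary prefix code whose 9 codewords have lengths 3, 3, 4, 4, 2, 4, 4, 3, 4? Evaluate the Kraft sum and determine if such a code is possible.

0.9375; yes

With common denominator 2^4 = 16: Σ 2^(−ℓᵢ) = 2/16 + 2/16 + 1/16 + 1/16 + 4/16 + 1/16 + 1/16 + 2/16 + 1/16 = 15/16 = 0.9375.
Kraft's inequality requires Σ ≤ 1; here Σ = 0.9375 ≤ 1, so such a prefix code exists.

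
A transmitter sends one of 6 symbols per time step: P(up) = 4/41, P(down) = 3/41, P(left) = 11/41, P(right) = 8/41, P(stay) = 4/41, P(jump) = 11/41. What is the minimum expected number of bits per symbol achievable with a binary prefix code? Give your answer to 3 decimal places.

2.439 bits/symbol

Repeatedly combine the two least-probable nodes; the expected code length is the sum of the merged weights.
merge 3/41 + 4/41 → 7/41
merge 4/41 + 7/41 → 11/41
merge 8/41 + 11/41 → 19/41
merge 11/41 + 11/41 → 22/41
merge 19/41 + 22/41 → 1
L = 7/41 + 11/41 + 19/41 + 22/41 + 1 = 100/41 ≈ 2.439 bits/symbol.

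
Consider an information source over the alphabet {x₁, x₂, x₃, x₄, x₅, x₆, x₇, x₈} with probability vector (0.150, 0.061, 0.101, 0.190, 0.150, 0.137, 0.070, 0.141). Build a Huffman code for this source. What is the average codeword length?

Repeatedly combine the two least-probable nodes; the expected code length is the sum of the merged weights.
merge 61/1000 + 7/100 → 131/1000
merge 101/1000 + 131/1000 → 29/125
merge 137/1000 + 141/1000 → 139/500
merge 3/20 + 3/20 → 3/10
merge 19/100 + 29/125 → 211/500
merge 139/500 + 3/10 → 289/500
merge 211/500 + 289/500 → 1
L = 131/1000 + 29/125 + 139/500 + 3/10 + 211/500 + 289/500 + 1 = 2941/1000 = 2.941 bits/symbol.

2.941 bits/symbol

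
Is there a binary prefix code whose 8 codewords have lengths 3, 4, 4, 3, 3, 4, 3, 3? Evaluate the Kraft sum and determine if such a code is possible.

With common denominator 2^4 = 16: Σ 2^(−ℓᵢ) = 2/16 + 1/16 + 1/16 + 2/16 + 2/16 + 1/16 + 2/16 + 2/16 = 13/16 = 0.8125.
Kraft's inequality requires Σ ≤ 1; here Σ = 0.8125 ≤ 1, so such a prefix code exists.

0.8125; yes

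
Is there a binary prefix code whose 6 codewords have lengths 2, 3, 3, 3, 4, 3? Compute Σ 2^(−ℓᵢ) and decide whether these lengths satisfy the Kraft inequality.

0.8125; yes

With common denominator 2^4 = 16: Σ 2^(−ℓᵢ) = 4/16 + 2/16 + 2/16 + 2/16 + 1/16 + 2/16 = 13/16 = 0.8125.
Kraft's inequality requires Σ ≤ 1; here Σ = 0.8125 ≤ 1, so such a prefix code exists.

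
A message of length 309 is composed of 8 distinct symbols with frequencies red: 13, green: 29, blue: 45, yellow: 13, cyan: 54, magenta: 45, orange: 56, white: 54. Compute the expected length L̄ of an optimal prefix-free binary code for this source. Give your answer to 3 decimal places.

2.903 bits/symbol

Probabilities are the counts divided by 309.
Repeatedly combine the two least-probable nodes; the expected code length is the sum of the merged weights.
merge 13/309 + 13/309 → 26/309
merge 26/309 + 29/309 → 55/309
merge 15/103 + 15/103 → 30/103
merge 18/103 + 18/103 → 36/103
merge 55/309 + 56/309 → 37/103
merge 30/103 + 36/103 → 66/103
merge 37/103 + 66/103 → 1
L = 26/309 + 55/309 + 30/103 + 36/103 + 37/103 + 66/103 + 1 = 299/103 ≈ 2.903 bits/symbol.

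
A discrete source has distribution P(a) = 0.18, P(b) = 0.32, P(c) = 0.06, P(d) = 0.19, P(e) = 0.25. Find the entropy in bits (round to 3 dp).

H = −Σ pᵢ log₂ pᵢ.
−0.18·log₂(0.18) = 0.4453
−0.32·log₂(0.32) = 0.5260
−0.06·log₂(0.06) = 0.2435
−0.19·log₂(0.19) = 0.4552
−0.25·log₂(0.25) = 0.5000
Sum ≈ 2.1701 → 2.170 bits.

2.170 bits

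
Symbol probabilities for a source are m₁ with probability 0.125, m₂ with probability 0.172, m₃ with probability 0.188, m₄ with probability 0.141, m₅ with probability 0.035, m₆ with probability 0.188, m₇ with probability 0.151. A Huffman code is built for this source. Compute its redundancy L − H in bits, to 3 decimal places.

Entropy H = −Σ p log₂ p ≈ 2.6980 bits.
Huffman merges: 7/200+1/8→4/25; 141/1000+151/1000→73/250; 4/25+43/250→83/250; 47/250+47/250→47/125; 73/250+83/250→78/125; 47/125+78/125→1. L = 348/125 ≈ 2.7840.
L − H = 2.7840 − 2.6980 = 0.086 bits.

0.086 bits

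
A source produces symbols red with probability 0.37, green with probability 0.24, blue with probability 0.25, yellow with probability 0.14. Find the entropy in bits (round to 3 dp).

H = −Σ pᵢ log₂ pᵢ.
−0.37·log₂(0.37) = 0.5307
−0.24·log₂(0.24) = 0.4941
−0.25·log₂(0.25) = 0.5000
−0.14·log₂(0.14) = 0.3971
Sum ≈ 1.9220 → 1.922 bits.

1.922 bits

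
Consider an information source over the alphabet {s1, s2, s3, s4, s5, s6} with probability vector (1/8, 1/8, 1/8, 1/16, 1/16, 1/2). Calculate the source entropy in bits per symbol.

2.125 bits

Each probability is a power of 1/2, so log₂(1/p) is an integer.
H = Σ p·log₂(1/p) = 1/8·3 + 1/8·3 + 1/8·3 + 1/16·4 + 1/16·4 + 1/2·1 = 2.125 bits.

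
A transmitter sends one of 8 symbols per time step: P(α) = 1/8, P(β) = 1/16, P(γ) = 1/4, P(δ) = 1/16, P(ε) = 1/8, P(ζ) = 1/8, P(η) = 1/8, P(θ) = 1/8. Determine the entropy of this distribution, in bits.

2.875 bits

Each probability is a power of 1/2, so log₂(1/p) is an integer.
H = Σ p·log₂(1/p) = 1/8·3 + 1/16·4 + 1/4·2 + 1/16·4 + 1/8·3 + 1/8·3 + 1/8·3 + 1/8·3 = 2.875 bits.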